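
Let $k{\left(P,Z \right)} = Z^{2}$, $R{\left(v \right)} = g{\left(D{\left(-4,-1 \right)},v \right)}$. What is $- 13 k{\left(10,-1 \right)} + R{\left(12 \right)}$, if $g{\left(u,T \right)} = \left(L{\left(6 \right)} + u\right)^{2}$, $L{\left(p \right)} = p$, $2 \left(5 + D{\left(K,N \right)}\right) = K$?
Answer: $-12$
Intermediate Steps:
$D{\left(K,N \right)} = -5 + \frac{K}{2}$
$g{\left(u,T \right)} = \left(6 + u\right)^{2}$
$R{\left(v \right)} = 1$ ($R{\left(v \right)} = \left(6 + \left(-5 + \frac{1}{2} \left(-4\right)\right)\right)^{2} = \left(6 - 7\right)^{2} = \left(-1\right)^{2} = 1$)
$- 13 k{\left(10,-1 \right)} + R{\left(12 \right)} = - 13 \left(-1\right)^{2} + 1 = \left(-13\right) 1 + 1 = -13 + 1 = -12$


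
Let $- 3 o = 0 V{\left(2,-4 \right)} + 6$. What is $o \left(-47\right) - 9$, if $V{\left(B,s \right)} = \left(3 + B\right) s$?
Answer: $85$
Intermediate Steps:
$V{\left(B,s \right)} = s \left(3 + B\right)$
$o = -2$ ($o = - \frac{0 \left(- 4 \left(3 + 2\right)\right) + 6}{3} = - \frac{0 \left(\left(-4\right) 5\right) + 6}{3} = - \frac{0 \left(-20\right) + 6}{3} = - \frac{0 + 6}{3} = \left(- \frac{1}{3}\right) 6 = -2$)
$o \left(-47\right) - 9 = \left(-2\right) \left(-47\right) - 9 = 94 - 9 = 85$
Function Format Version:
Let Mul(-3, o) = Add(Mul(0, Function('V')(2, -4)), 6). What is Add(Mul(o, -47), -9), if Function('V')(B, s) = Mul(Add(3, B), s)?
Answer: 85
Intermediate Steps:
Function('V')(B, s) = Mul(s, Add(3, B))
o = -2 (o = Mul(Rational(-1, 3), Add(Mul(0, Mul(-4, Add(3, 2))), 6)) = Mul(Rational(-1, 3), Add(Mul(0, Mul(-4, 5)), 6)) = Mul(Rational(-1, 3), Add(Mul(0, -20), 6)) = Mul(Rational(-1, 3), Add(0, 6)) = Mul(Rational(-1, 3), 6) = -2)
Add(Mul(o, -47), -9) = Add(Mul(-2, -47), -9) = Add(94, -9) = 85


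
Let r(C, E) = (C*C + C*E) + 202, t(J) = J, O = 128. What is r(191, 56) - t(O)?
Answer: 47251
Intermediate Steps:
r(C, E) = 202 + C**2 + C*E (r(C, E) = (C**2 + C*E) + 202 = 202 + C**2 + C*E)
r(191, 56) - t(O) = (202 + 191**2 + 191*56) - 1*128 = (202 + 36481 + 10696) - 128 = 47379 - 128 = 47251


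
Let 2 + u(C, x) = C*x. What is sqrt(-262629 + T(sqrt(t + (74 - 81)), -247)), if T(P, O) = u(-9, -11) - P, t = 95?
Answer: sqrt(-262532 - 2*sqrt(22)) ≈ 512.39*I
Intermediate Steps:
u(C, x) = -2 + C*x
T(P, O) = 97 - P (T(P, O) = (-2 - 9*(-11)) - P = (-2 + 99) - P = 97 - P)
sqrt(-262629 + T(sqrt(t + (74 - 81)), -247)) = sqrt(-262629 + (97 - sqrt(95 + (74 - 81)))) = sqrt(-262629 + (97 - sqrt(95 - 7))) = sqrt(-262629 + (97 - sqrt(88))) = sqrt(-262629 + (97 - 2*sqrt(22))) = sqrt(-262532 - 2*sqrt(22))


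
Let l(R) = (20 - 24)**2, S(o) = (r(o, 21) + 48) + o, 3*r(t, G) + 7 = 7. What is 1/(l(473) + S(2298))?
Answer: 1/2362 ≈ 0.00042337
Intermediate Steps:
r(t, G) = 0 (r(t, G) = -7/3 + (1/3)*7 = -7/3 + 7/3 = 0)
S(o) = 48 + o (S(o) = (0 + 48) + o = 48 + o)
l(R) = 16 (l(R) = (-4)**2 = 16)
1/(l(473) + S(2298)) = 1/(16 + (48 + 2298)) = 1/(16 + 2346) = 1/2362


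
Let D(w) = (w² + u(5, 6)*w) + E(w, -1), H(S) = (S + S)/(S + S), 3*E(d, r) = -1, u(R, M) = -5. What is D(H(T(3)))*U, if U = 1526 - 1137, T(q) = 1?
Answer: -5057/3 ≈ -1685.7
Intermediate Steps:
E(d, r) = -⅓ (E(d, r) = (⅓)*(-1) = -⅓)
H(S) = 1 (H(S) = (2*S)/((2*S)) = (2*S)*(1/(2*S)) = 1)
D(w) = -⅓ + w² - 5*w (D(w) = (w² - 5*w) - ⅓ = -⅓ + w² - 5*w)
U = 389
D(H(T(3)))*U = (-⅓ + 1² - 5*1)*389 = (-⅓ + 1 - 5)*389 = -13/3*389 = -5057/3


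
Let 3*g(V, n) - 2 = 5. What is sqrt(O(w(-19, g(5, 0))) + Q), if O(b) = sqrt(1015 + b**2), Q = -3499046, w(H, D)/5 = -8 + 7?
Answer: sqrt(-3499046 + 4*sqrt(65)) ≈ 1870.6*I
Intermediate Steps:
g(V, n) = 7/3 (g(V, n) = 2/3 + (1/3)*5 = 2/3 + 5/3 = 7/3)
w(H, D) = -5 (w(H, D) = 5*(-8 + 7) = 5*(-1) = -5)
sqrt(O(w(-19, g(5, 0))) + Q) = sqrt(sqrt(1015 + (-5)**2) - 3499046) = sqrt(sqrt(1015 + 25) - 3499046) = sqrt(sqrt(1040) - 3499046) = sqrt(4*sqrt(65) - 3499046) = sqrt(-3499046 + 4*sqrt(65))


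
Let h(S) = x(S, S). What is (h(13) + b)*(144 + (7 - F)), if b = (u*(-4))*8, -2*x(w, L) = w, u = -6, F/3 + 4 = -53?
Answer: 59731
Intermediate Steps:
F = -171 (F = -12 + 3*(-53) = -12 - 159 = -171)
x(w, L) = -w/2
h(S) = -S/2
b = 192 (b = -6*(-4)*8 = 24*8 = 192)
(h(13) + b)*(144 + (7 - F)) = (-½*13 + 192)*(144 + (7 - 1*(-171))) = (-13/2 + 192)*(144 + (7 + 171)) = 371*(144 + 178)/2 = (371/2)*322 = 59731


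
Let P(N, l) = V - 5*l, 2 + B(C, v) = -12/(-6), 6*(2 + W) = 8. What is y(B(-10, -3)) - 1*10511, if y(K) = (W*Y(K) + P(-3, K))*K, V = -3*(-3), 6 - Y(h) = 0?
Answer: -10511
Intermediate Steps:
W = -2/3 (W = -2 + (1/6)*8 = -2 + 4/3 = -2/3 ≈ -0.66667)
B(C, v) = 0 (B(C, v) = -2 - 12/(-6) = -2 - 12*(-1/6) = -2 + 2 = 0)
Y(h) = 6 (Y(h) = 6 - 1*0 = 6 + 0 = 6)
V = 9
P(N, l) = 9 - 5*l
y(K) = K*(5 - 5*K) (y(K) = (-2/3*6 + (9 - 5*K))*K = (-4 + (9 - 5*K))*K = (5 - 5*K)*K = K*(5 - 5*K))
y(B(-10, -3)) - 1*10511 = 5*0*(1 - 1*0) - 1*10511 = 5*0*(1 + 0) - 10511 = 5*0*1 - 10511 = 0 - 10511 = -10511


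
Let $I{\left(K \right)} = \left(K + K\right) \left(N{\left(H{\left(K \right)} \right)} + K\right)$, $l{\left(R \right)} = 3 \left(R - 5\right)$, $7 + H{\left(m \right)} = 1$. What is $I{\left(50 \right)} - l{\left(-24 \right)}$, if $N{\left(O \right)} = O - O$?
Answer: $5087$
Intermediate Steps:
$H{\left(m \right)} = -6$ ($H{\left(m \right)} = -7 + 1 = -6$)
$N{\left(O \right)} = 0$
$l{\left(R \right)} = -15 + 3 R$ ($l{\left(R \right)} = 3 \left(-5 + R\right) = -15 + 3 R$)
$I{\left(K \right)} = 2 K^{2}$ ($I{\left(K \right)} = \left(K + K\right) \left(0 + K\right) = 2 K K = 2 K^{2}$)
$I{\left(50 \right)} - l{\left(-24 \right)} = 2 \cdot 50^{2} - \left(-15 + 3 \left(-24\right)\right) = 2 \cdot 2500 - \left(-15 - 72\right) = 5000 - -87 = 5000 + 87 = 5087$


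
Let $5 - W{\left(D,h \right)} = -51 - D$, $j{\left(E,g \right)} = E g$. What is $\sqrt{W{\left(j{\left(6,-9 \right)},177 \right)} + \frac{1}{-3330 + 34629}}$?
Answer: $\frac{\sqrt{1959286101}}{31299} \approx 1.4142$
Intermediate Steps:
$W{\left(D,h \right)} = 56 + D$ ($W{\left(D,h \right)} = 5 - \left(-51 - D\right) = 5 + \left(51 + D\right) = 56 + D$)
$\sqrt{W{\left(j{\left(6,-9 \right)},177 \right)} + \frac{1}{-3330 + 34629}} = \sqrt{\left(56 + 6 \left(-9\right)\right) + \frac{1}{-3330 + 34629}} = \sqrt{\left(56 - 54\right) + \frac{1}{31299}} = \sqrt{2 + \frac{1}{31299}} = \sqrt{\frac{62599}{31299}} = \frac{\sqrt{1959286101}}{31299}$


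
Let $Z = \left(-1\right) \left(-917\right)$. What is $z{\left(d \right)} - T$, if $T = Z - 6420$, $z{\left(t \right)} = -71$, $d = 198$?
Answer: $5432$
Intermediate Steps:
$Z = 917$
$T = -5503$ ($T = 917 - 6420 = -5503$)
$z{\left(d \right)} - T = -71 - -5503 = -71 + 5503 = 5432$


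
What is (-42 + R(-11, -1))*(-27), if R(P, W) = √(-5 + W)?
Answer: 1134 - 27*I*√6 ≈ 1134.0 - 66.136*I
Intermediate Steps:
(-42 + R(-11, -1))*(-27) = (-42 + √(-5 - 1))*(-27) = (-42 + √(-6))*(-27) = (-42 + I*√6)*(-27) = 1134 - 27*I*√6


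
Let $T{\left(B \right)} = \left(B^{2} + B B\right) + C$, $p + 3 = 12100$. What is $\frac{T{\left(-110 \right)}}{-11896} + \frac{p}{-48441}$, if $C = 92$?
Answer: $- \frac{330158671}{144063534} \approx -2.2918$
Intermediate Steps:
$p = 12097$ ($p = -3 + 12100 = 12097$)
$T{\left(B \right)} = 92 + 2 B^{2}$ ($T{\left(B \right)} = \left(B^{2} + B B\right) + 92 = \left(B^{2} + B^{2}\right) + 92 = 2 B^{2} + 92 = 92 + 2 B^{2}$)
$\frac{T{\left(-110 \right)}}{-11896} + \frac{p}{-48441} = \frac{92 + 2 \left(-110\right)^{2}}{-11896} + \frac{12097}{-48441} = \left(92 + 2 \cdot 12100\right) \left(- \frac{1}{11896}\right) + 12097 \left(- \frac{1}{48441}\right) = \left(92 + 24200\right) \left(- \frac{1}{11896}\right) - \frac{12097}{48441} = 24292 \left(- \frac{1}{11896}\right) - \frac{12097}{48441} = - \frac{6073}{2974} - \frac{12097}{48441} = - \frac{330158671}{144063534}$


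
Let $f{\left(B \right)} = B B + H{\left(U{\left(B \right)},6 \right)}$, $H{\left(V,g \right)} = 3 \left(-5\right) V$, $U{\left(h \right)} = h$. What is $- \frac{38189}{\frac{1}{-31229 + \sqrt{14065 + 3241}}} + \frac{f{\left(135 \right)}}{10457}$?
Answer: $\frac{12471062982617}{10457} - 38189 \sqrt{17306} \approx 1.1876 \cdot 10^{9}$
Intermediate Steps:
$H{\left(V,g \right)} = - 15 V$
$f{\left(B \right)} = B^{2} - 15 B$ ($f{\left(B \right)} = B B - 15 B = B^{2} - 15 B$)
$- \frac{38189}{\frac{1}{-31229 + \sqrt{14065 + 3241}}} + \frac{f{\left(135 \right)}}{10457} = - \frac{38189}{\frac{1}{-31229 + \sqrt{14065 + 3241}}} + \frac{135 \left(-15 + 135\right)}{10457} = - \frac{38189}{\frac{1}{-31229 + \sqrt{17306}}} + 135 \cdot 120 \cdot \frac{1}{10457} = - 38189 \left(-31229 + \sqrt{17306}\right) + 16200 \cdot \frac{1}{10457} = \left(1192604281 - 38189 \sqrt{17306}\right) + \frac{16200}{10457} = \frac{12471062982617}{10457} - 38189 \sqrt{17306}$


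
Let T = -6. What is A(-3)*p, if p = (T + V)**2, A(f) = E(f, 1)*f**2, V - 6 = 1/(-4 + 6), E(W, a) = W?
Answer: -27/4 ≈ -6.7500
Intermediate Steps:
V = 13/2 (V = 6 + 1/(-4 + 6) = 6 + 1/2 = 13/2 ≈ 6.5000)
A(f) = f**3 (A(f) = f*f**2 = f**3)
p = 1/4 (p = (-6 + 13/2)**2 = (1/2)**2 = 1/4 ≈ 0.25000)
A(-3)*p = (-3)**3*(1/4) = -27*1/4 = -27/4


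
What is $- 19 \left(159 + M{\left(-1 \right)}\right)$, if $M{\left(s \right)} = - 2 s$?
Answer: $-3059$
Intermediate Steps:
$- 19 \left(159 + M{\left(-1 \right)}\right) = - 19 \left(159 - -2\right) = - 19 \left(159 + 2\right) = \left(-19\right) 161 = -3059$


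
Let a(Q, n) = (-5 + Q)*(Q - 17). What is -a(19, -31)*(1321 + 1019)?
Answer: -65520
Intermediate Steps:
a(Q, n) = (-17 + Q)*(-5 + Q) (a(Q, n) = (-5 + Q)*(-17 + Q) = (-17 + Q)*(-5 + Q))
-a(19, -31)*(1321 + 1019) = -(85 + 19² - 22*19)*(1321 + 1019) = -(85 + 361 - 418)*2340 = -28*2340 = -1*65520 = -65520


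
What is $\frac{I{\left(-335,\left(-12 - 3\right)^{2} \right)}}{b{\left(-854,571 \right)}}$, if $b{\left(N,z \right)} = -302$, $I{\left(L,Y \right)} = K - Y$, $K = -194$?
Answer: $\frac{419}{302} \approx 1.3874$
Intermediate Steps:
$I{\left(L,Y \right)} = -194 - Y$
$\frac{I{\left(-335,\left(-12 - 3\right)^{2} \right)}}{b{\left(-854,571 \right)}} = \frac{-194 - \left(-12 - 3\right)^{2}}{-302} = \left(-194 - \left(-15\right)^{2}\right) \left(- \frac{1}{302}\right) = \left(-194 - 225\right) \left(- \frac{1}{302}\right) = \left(-419\right) \left(- \frac{1}{302}\right) = \frac{419}{302}$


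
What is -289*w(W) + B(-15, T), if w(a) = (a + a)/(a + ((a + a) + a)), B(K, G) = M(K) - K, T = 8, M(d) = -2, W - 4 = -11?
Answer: -263/2 ≈ -131.50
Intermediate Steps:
W = -7 (W = 4 - 11 = -7)
B(K, G) = -2 - K
w(a) = ½ (w(a) = (2*a)/(a + (2*a + a)) = (2*a)/(a + 3*a) = (2*a)/((4*a)) = (2*a)*(1/(4*a)) = ½)
-289*w(W) + B(-15, T) = -289*½ + (-2 - 1*(-15)) = -289/2 + (-2 + 15) = -289/2 + 13 = -263/2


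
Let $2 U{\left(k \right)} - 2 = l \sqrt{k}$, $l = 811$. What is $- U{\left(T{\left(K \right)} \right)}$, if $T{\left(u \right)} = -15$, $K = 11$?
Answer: $-1 - \frac{811 i \sqrt{15}}{2} \approx -1.0 - 1570.5 i$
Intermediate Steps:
$U{\left(k \right)} = 1 + \frac{811 \sqrt{k}}{2}$
$- U{\left(T{\left(K \right)} \right)} = - (1 + \frac{811 \sqrt{-15}}{2}) = - (1 + \frac{811 i \sqrt{15}}{2}) = -1 - \frac{811 i \sqrt{15}}{2}$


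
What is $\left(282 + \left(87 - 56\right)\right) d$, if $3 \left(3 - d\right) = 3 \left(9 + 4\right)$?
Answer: $-3130$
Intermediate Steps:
$d = -10$ ($d = 3 - \frac{3 \left(9 + 4\right)}{3} = 3 - \frac{3 \cdot 13}{3} = 3 - 13 = -10$)
$\left(282 + \left(87 - 56\right)\right) d = \left(282 + \left(87 - 56\right)\right) \left(-10\right) = \left(282 + 31\right) \left(-10\right) = 313 \left(-10\right) = -3130$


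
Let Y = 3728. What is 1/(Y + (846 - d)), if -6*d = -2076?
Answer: 1/4228 ≈ 0.00023652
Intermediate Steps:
d = 346 (d = -1/6*(-2076) = 346)
1/(Y + (846 - d)) = 1/(3728 + (846 - 1*346)) = 1/(3728 + (846 - 346)) = 1/(3728 + 500) = 1/4228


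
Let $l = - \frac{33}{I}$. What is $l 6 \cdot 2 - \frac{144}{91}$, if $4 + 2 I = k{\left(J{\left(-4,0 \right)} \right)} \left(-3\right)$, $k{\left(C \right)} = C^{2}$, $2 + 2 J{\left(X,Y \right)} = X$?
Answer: $\frac{67608}{2821} \approx 23.966$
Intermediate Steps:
$J{\left(X,Y \right)} = -1 + \frac{X}{2}$
$I = - \frac{31}{2}$ ($I = -2 + \frac{\left(-1 + \frac{1}{2} \left(-4\right)\right)^{2} \left(-3\right)}{2} = -2 + \frac{\left(-1 - 2\right)^{2} \left(-3\right)}{2} = -2 + \frac{\left(-3\right)^{2} \left(-3\right)}{2} = -2 + \frac{9 \left(-3\right)}{2} = -2 + \frac{1}{2} \left(-27\right) = -2 - \frac{27}{2} = - \frac{31}{2} \approx -15.5$)
$l = \frac{66}{31}$ ($l = - \frac{33}{- \frac{31}{2}} = \left(-33\right) \left(- \frac{2}{31}\right) = \frac{66}{31} \approx 2.129$)
$l 6 \cdot 2 - \frac{144}{91} = \frac{66 \cdot 6 \cdot 2}{31} - \frac{144}{91} = \frac{66}{31} \cdot 12 - \frac{144}{91} = \frac{792}{31} - \frac{144}{91} = \frac{67608}{2821}$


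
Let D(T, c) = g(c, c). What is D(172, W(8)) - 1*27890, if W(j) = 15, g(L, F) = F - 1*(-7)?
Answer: -27868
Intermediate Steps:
g(L, F) = 7 + F (g(L, F) = F + 7 = 7 + F)
D(T, c) = 7 + c
D(172, W(8)) - 1*27890 = (7 + 15) - 1*27890 = 22 - 27890 = -27868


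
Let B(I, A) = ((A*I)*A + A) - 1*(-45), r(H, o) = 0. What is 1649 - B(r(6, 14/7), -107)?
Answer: 1711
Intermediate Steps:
B(I, A) = 45 + A + I*A**2 (B(I, A) = (I*A**2 + A) + 45 = (A + I*A**2) + 45 = 45 + A + I*A**2)
1649 - B(r(6, 14/7), -107) = 1649 - (45 - 107 + 0*(-107)**2) = 1649 - (45 - 107 + 0*11449) = 1649 - (45 - 107 + 0) = 1649 - 1*(-62) = 1649 + 62 = 1711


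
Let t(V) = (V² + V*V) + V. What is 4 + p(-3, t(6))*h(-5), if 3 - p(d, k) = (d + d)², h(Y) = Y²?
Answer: -821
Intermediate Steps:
t(V) = V + 2*V² (t(V) = (V² + V²) + V = 2*V² + V = V + 2*V²)
p(d, k) = 3 - 4*d² (p(d, k) = 3 - (d + d)² = 3 - (2*d)² = 3 - 4*d²)
4 + p(-3, t(6))*h(-5) = 4 + (3 - 4*(-3)²)*(-5)² = 4 + (3 - 4*9)*25 = 4 + (3 - 36)*25 = 4 - 33*25 = 4 - 825 = -821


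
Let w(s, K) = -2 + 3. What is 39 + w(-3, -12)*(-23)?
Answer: 16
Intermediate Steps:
w(s, K) = 1
39 + w(-3, -12)*(-23) = 39 + 1*(-23) = 39 - 23 = 16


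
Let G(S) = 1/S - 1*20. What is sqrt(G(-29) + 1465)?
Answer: 12*sqrt(8439)/29 ≈ 38.013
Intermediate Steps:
G(S) = -20 + 1/S (G(S) = 1/S - 20 = -20 + 1/S)
sqrt(G(-29) + 1465) = sqrt((-20 + 1/(-29)) + 1465) = sqrt((-20 - 1/29) + 1465) = sqrt(-581/29 + 1465) = sqrt(41904/29) = 12*sqrt(8439)/29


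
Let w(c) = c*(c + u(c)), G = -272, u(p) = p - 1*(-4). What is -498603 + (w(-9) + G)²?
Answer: -477287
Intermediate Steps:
u(p) = 4 + p (u(p) = p + 4 = 4 + p)
w(c) = c*(4 + 2*c) (w(c) = c*(c + (4 + c)) = c*(4 + 2*c))
-498603 + (w(-9) + G)² = -498603 + (2*(-9)*(2 - 9) - 272)² = -498603 + (2*(-9)*(-7) - 272)² = -498603 + (126 - 272)² = -498603 + (-146)² = -498603 + 21316 = -477287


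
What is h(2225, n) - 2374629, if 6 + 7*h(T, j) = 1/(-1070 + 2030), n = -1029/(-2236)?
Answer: -15957512639/6720 ≈ -2.3746e+6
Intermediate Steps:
n = 1029/2236 (n = -1029*(-1/2236) = 1029/2236 ≈ 0.46020)
h(T, j) = -5759/6720 (h(T, j) = -6/7 + 1/(7*(-1070 + 2030)) = -6/7 + (⅐)/960 = -6/7 + (⅐)*(1/960) = -6/7 + 1/6720 = -5759/6720)
h(2225, n) - 2374629 = -5759/6720 - 2374629 = -15957512639/6720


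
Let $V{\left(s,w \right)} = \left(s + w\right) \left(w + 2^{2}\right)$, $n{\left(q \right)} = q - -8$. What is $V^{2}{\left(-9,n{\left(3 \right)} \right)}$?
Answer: $900$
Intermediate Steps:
$n{\left(q \right)} = 8 + q$ ($n{\left(q \right)} = q + 8 = 8 + q$)
$V{\left(s,w \right)} = \left(4 + w\right) \left(s + w\right)$ ($V{\left(s,w \right)} = \left(s + w\right) \left(w + 4\right) = \left(s + w\right) \left(4 + w\right) = \left(4 + w\right) \left(s + w\right)$)
$V^{2}{\left(-9,n{\left(3 \right)} \right)} = \left(\left(8 + 3\right)^{2} + 4 \left(-9\right) + 4 \left(8 + 3\right) - 9 \left(8 + 3\right)\right)^{2} = \left(11^{2} - 36 + 4 \cdot 11 - 99\right)^{2} = \left(121 - 36 + 44 - 99\right)^{2} = 30^{2} = 900$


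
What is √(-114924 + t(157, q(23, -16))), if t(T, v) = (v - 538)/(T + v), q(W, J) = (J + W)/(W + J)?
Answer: I*√2869047582/158 ≈ 339.01*I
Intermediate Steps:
q(W, J) = 1 (q(W, J) = (J + W)/(J + W) = 1)
t(T, v) = (-538 + v)/(T + v)
√(-114924 + t(157, q(23, -16))) = √(-114924 + (-538 + 1)/(157 + 1)) = √(-114924 - 537/158) = √(-18158529/158) = I*√2869047582/158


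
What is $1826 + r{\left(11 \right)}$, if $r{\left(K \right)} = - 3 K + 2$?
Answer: $1795$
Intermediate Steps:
$r{\left(K \right)} = 2 - 3 K$
$1826 + r{\left(11 \right)} = 1826 + \left(2 - 33\right) = 1826 - 31 = 1795$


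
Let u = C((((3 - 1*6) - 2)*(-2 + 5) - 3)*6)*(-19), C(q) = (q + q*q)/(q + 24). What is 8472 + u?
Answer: 77601/7 ≈ 11086.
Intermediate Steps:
C(q) = (q + q**2)/(24 + q)
u = 18297/7 (u = (((((3 - 1*6) - 2)*(-2 + 5) - 3)*6)*(1 + (((3 - 1*6) - 2)*(-2 + 5) - 3)*6)/(24 + (((3 - 1*6) - 2)*(-2 + 5) - 3)*6))*(-19) = (((((3 - 6) - 2)*3 - 3)*6)*(1 + (((3 - 6) - 2)*3 - 3)*6)/(24 + (((3 - 6) - 2)*3 - 3)*6))*(-19) = ((((-3 - 2)*3 - 3)*6)*(1 + ((-3 - 2)*3 - 3)*6)/(24 + ((-3 - 2)*3 - 3)*6))*(-19) = (((-5*3 - 3)*6)*(1 + (-5*3 - 3)*6)/(24 + (-5*3 - 3)*6))*(-19) = (((-15 - 3)*6)*(1 + (-15 - 3)*6)/(24 + (-15 - 3)*6))*(-19) = ((-18*6)*(1 - 18*6)/(24 - 18*6))*(-19) = -108*(1 - 108)/(24 - 108)*(-19) = -108*(-107)/(-84)*(-19) = -108*(-1/84)*(-107)*(-19) = -963/7*(-19) = 18297/7 ≈ 2613.9)
8472 + u = 8472 + 18297/7 = 77601/7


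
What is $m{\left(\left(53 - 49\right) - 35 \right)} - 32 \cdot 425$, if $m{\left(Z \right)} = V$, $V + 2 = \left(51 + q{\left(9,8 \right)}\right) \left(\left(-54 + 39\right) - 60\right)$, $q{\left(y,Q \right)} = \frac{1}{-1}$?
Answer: $-17352$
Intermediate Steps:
$q{\left(y,Q \right)} = -1$
$V = -3752$ ($V = -2 + \left(51 - 1\right) \left(\left(-54 + 39\right) - 60\right) = -2 + 50 \left(-15 - 60\right) = -2 + 50 \left(-75\right) = -2 - 3750 = -3752$)
$m{\left(Z \right)} = -3752$
$m{\left(\left(53 - 49\right) - 35 \right)} - 32 \cdot 425 = -3752 - 32 \cdot 425 = -3752 - 13600 = -17352$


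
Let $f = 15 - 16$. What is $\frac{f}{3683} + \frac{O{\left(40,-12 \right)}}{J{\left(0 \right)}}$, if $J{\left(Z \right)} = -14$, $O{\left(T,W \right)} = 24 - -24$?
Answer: $- \frac{88399}{25781} \approx -3.4288$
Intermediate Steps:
$O{\left(T,W \right)} = 48$ ($O{\left(T,W \right)} = 24 + 24 = 48$)
$f = -1$ ($f = 15 - 16 = -1$)
$\frac{f}{3683} + \frac{O{\left(40,-12 \right)}}{J{\left(0 \right)}} = - \frac{1}{3683} + \frac{48}{-14} = \left(-1\right) \frac{1}{3683} + 48 \left(- \frac{1}{14}\right) = - \frac{1}{3683} - \frac{24}{7} = - \frac{88399}{25781}$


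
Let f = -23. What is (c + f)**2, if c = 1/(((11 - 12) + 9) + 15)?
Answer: 278784/529 ≈ 527.00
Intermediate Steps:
c = 1/23 (c = 1/((-1 + 9) + 15) = 1/(8 + 15) = 1/23 ≈ 0.043478)
(c + f)**2 = (1/23 - 23)**2 = (-528/23)**2 = 278784/529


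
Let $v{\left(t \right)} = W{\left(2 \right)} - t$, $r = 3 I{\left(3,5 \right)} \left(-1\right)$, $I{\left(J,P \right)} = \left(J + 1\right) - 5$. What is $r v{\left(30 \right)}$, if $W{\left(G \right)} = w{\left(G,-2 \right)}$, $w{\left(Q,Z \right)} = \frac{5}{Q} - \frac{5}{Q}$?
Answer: $-90$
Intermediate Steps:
$I{\left(J,P \right)} = -4 + J$ ($I{\left(J,P \right)} = \left(1 + J\right) - 5 = -4 + J$)
$w{\left(Q,Z \right)} = 0$
$W{\left(G \right)} = 0$
$r = 3$ ($r = 3 \left(-4 + 3\right) \left(-1\right) = 3 \left(\left(-1\right) \left(-1\right)\right) = 3 \cdot 1 = 3$)
$v{\left(t \right)} = - t$ ($v{\left(t \right)} = 0 - t = - t$)
$r v{\left(30 \right)} = 3 \left(\left(-1\right) 30\right) = 3 \left(-30\right) = -90$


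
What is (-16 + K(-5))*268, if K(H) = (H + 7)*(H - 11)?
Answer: -12864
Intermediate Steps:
K(H) = (-11 + H)*(7 + H) (K(H) = (7 + H)*(-11 + H) = (-11 + H)*(7 + H))
(-16 + K(-5))*268 = (-16 + (-77 + (-5)² - 4*(-5)))*268 = (-16 + (-77 + 25 + 20))*268 = (-16 - 32)*268 = -48*268 = -12864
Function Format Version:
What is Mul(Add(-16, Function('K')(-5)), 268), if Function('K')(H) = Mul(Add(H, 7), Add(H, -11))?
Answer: -12864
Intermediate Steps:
Function('K')(H) = Mul(Add(-11, H), Add(7, H)) (Function('K')(H) = Mul(Add(7, H), Add(-11, H)) = Mul(Add(-11, H), Add(7, H)))
Mul(Add(-16, Function('K')(-5)), 268) = Mul(Add(-16, Add(-77, Pow(-5, 2), Mul(-4, -5))), 268) = Mul(Add(-16, Add(-77, 25, 20)), 268) = Mul(Add(-16, -32), 268) = Mul(-48, 268) = -12864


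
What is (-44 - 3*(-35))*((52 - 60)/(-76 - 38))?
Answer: 244/57 ≈ 4.2807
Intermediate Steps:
(-44 - 3*(-35))*((52 - 60)/(-76 - 38)) = (-44 + 105)*(-8/(-114)) = 61*(-8*(-1/114)) = 61*(4/57) = 244/57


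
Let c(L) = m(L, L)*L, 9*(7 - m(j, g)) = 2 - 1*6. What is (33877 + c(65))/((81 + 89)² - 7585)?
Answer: 309248/191835 ≈ 1.6121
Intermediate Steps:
m(j, g) = 67/9 (m(j, g) = 7 - (2 - 1*6)/9 = 7 - (2 - 6)/9 = 7 - ⅑*(-4) = 7 + 4/9 = 67/9)
c(L) = 67*L/9
(33877 + c(65))/((81 + 89)² - 7585) = (33877 + (67/9)*65)/((81 + 89)² - 7585) = (33877 + 4355/9)/(170² - 7585) = 309248/(9*(28900 - 7585)) = (309248/9)/21315 = (309248/9)*(1/21315) = 309248/191835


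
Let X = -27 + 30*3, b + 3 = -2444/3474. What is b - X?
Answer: -115864/1737 ≈ -66.703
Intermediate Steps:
b = -6433/1737 (b = -3 - 2444/3474 = -3 - 2444*1/3474 = -3 - 1222/1737 = -6433/1737 ≈ -3.7035)
X = 63 (X = -27 + 90 = 63)
b - X = -6433/1737 - 1*63 = -6433/1737 - 63 = -115864/1737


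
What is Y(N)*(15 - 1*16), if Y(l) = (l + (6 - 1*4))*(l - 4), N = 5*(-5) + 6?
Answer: -391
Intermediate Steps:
N = -19 (N = -25 + 6 = -19)
Y(l) = (-4 + l)*(2 + l) (Y(l) = (l + (6 - 4))*(-4 + l) = (l + 2)*(-4 + l) = (2 + l)*(-4 + l) = (-4 + l)*(2 + l))
Y(N)*(15 - 1*16) = (-8 + (-19)² - 2*(-19))*(15 - 1*16) = (-8 + 361 + 38)*(15 - 16) = 391*(-1) = -391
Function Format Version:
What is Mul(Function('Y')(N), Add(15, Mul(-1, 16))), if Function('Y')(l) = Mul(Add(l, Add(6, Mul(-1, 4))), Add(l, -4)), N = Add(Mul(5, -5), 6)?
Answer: -391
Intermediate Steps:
N = -19 (N = Add(-25, 6) = -19)
Function('Y')(l) = Mul(Add(-4, l), Add(2, l)) (Function('Y')(l) = Mul(Add(l, Add(6, -4)), Add(-4, l)) = Mul(Add(l, 2), Add(-4, l)) = Mul(Add(2, l), Add(-4, l)) = Mul(Add(-4, l), Add(2, l)))
Mul(Function('Y')(N), Add(15, Mul(-1, 16))) = Mul(Add(-8, Pow(-19, 2), Mul(-2, -19)), Add(15, Mul(-1, 16))) = Mul(Add(-8, 361, 38), Add(15, -16)) = Mul(391, -1) = -391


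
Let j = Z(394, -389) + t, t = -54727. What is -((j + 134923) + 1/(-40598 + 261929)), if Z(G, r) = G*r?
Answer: 16172656169/221331 ≈ 73070.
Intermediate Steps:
j = -207993 (j = 394*(-389) - 54727 = -153266 - 54727 = -207993)
-((j + 134923) + 1/(-40598 + 261929)) = -((-207993 + 134923) + 1/(-40598 + 261929)) = -(-73070 + 1/221331) = -1*(-16172656169/221331) = 16172656169/221331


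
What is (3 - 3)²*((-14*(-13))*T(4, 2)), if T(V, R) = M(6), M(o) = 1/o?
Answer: 0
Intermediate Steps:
M(o) = 1/o
T(V, R) = ⅙ (T(V, R) = 1/6 = ⅙)
(3 - 3)²*((-14*(-13))*T(4, 2)) = (3 - 3)²*(-14*(-13)*(⅙)) = 0²*(182*(⅙)) = 0*(91/3) = 0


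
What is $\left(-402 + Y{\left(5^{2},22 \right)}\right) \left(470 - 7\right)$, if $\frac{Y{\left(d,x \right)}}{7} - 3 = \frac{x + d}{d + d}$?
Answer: $- \frac{8667823}{50} \approx -1.7336 \cdot 10^{5}$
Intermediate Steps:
$Y{\left(d,x \right)} = 21 + \frac{7 \left(d + x\right)}{2 d}$ ($Y{\left(d,x \right)} = 21 + 7 \frac{x + d}{d + d} = 21 + 7 \frac{d + x}{2 d} = 21 + \frac{7 \left(d + x\right)}{2 d}$)
$\left(-402 + Y{\left(5^{2},22 \right)}\right) \left(470 - 7\right) = \left(-402 + \frac{7 \left(22 + 7 \cdot 5^{2}\right)}{2 \cdot 5^{2}}\right) \left(470 - 7\right) = \left(-402 + \frac{7 \left(22 + 7 \cdot 25\right)}{2 \cdot 25}\right) 463 = \left(-402 + \frac{7}{2} \cdot \frac{1}{25} \left(22 + 175\right)\right) 463 = \left(-402 + \frac{7}{2} \cdot \frac{1}{25} \cdot 197\right) 463 = \left(-402 + \frac{1379}{50}\right) 463 = \left(- \frac{18721}{50}\right) 463 = - \frac{8667823}{50}$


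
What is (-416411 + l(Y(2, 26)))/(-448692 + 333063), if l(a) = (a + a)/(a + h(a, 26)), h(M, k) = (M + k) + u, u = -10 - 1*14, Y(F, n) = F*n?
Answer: 7356577/2042779 ≈ 3.6013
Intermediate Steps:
u = -24 (u = -10 - 14 = -24)
h(M, k) = -24 + M + k (h(M, k) = (M + k) - 24 = -24 + M + k)
l(a) = 2*a/(2 + 2*a) (l(a) = (a + a)/(a + (-24 + a + 26)) = (2*a)/(a + (2 + a)) = (2*a)/(2 + 2*a) = 2*a/(2 + 2*a))
(-416411 + l(Y(2, 26)))/(-448692 + 333063) = (-416411 + (2*26)/(1 + 2*26))/(-448692 + 333063) = (-416411 + 52/(1 + 52))/(-115629) = (-416411 + 52/53)*(-1/115629) = -22069731/53*(-1/115629) = 7356577/2042779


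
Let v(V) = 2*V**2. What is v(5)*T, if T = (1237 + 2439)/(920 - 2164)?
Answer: -45950/311 ≈ -147.75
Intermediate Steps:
T = -919/311 (T = 3676/(-1244) = 3676*(-1/1244) = -919/311 ≈ -2.9550)
v(5)*T = (2*5**2)*(-919/311) = (2*25)*(-919/311) = 50*(-919/311) = -45950/311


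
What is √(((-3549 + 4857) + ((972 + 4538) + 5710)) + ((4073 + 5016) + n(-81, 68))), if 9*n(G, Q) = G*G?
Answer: √22346 ≈ 149.49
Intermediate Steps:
n(G, Q) = G²/9 (n(G, Q) = (G*G)/9 = G²/9)
√(((-3549 + 4857) + ((972 + 4538) + 5710)) + ((4073 + 5016) + n(-81, 68))) = √(((-3549 + 4857) + ((972 + 4538) + 5710)) + ((4073 + 5016) + (⅑)*(-81)²)) = √((1308 + (5510 + 5710)) + (9089 + (⅑)*6561)) = √((1308 + 11220) + (9089 + 729)) = √(12528 + 9818) = √22346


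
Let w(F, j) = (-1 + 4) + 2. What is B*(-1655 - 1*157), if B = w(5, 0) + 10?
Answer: -27180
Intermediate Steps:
w(F, j) = 5 (w(F, j) = 3 + 2 = 5)
B = 15 (B = 5 + 10 = 15)
B*(-1655 - 1*157) = 15*(-1655 - 1*157) = 15*(-1655 - 157) = 15*(-1812) = -27180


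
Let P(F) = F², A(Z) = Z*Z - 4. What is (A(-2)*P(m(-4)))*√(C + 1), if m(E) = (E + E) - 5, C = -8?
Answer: 0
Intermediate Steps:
m(E) = -5 + 2*E (m(E) = 2*E - 5 = -5 + 2*E)
A(Z) = -4 + Z² (A(Z) = Z² - 4 = -4 + Z²)
(A(-2)*P(m(-4)))*√(C + 1) = ((-4 + (-2)²)*(-5 + 2*(-4))²)*√(-8 + 1) = ((-4 + 4)*(-5 - 8)²)*√(-7) = (0*(-13)²)*(I*√7) = (0*169)*(I*√7) = 0*(I*√7) = 0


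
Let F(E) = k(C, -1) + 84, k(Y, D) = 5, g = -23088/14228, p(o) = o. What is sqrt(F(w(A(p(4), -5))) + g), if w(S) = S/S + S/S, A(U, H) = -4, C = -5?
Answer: sqrt(1105519157)/3557 ≈ 9.3476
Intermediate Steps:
g = -5772/3557 (g = -23088*1/14228 = -5772/3557 ≈ -1.6227)
w(S) = 2 (w(S) = 1 + 1 = 2)
F(E) = 89 (F(E) = 5 + 84 = 89)
sqrt(F(w(A(p(4), -5))) + g) = sqrt(89 - 5772/3557) = sqrt(310801/3557) = sqrt(1105519157)/3557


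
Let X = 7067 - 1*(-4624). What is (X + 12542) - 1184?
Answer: 23049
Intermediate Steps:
X = 11691 (X = 7067 + 4624 = 11691)
(X + 12542) - 1184 = (11691 + 12542) - 1184 = 24233 - 1184 = 23049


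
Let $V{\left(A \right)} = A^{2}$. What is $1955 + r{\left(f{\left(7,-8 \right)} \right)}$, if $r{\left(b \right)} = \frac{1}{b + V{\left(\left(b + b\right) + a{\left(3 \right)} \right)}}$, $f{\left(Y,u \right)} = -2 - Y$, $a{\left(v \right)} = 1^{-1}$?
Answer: $\frac{547401}{280} \approx 1955.0$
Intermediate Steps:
$a{\left(v \right)} = 1$
$r{\left(b \right)} = \frac{1}{b + \left(1 + 2 b\right)^{2}}$ ($r{\left(b \right)} = \frac{1}{b + \left(\left(b + b\right) + 1\right)^{2}} = \frac{1}{b + \left(2 b + 1\right)^{2}} = \frac{1}{b + \left(1 + 2 b\right)^{2}}$)
$1955 + r{\left(f{\left(7,-8 \right)} \right)} = 1955 + \frac{1}{\left(-2 - 7\right) + \left(1 + 2 \left(-2 - 7\right)\right)^{2}} = 1955 + \frac{1}{-9 + \left(1 + 2 \left(-9\right)\right)^{2}} = 1955 + \frac{1}{-9 + \left(1 - 18\right)^{2}} = 1955 + \frac{1}{-9 + \left(-17\right)^{2}} = 1955 + \frac{1}{-9 + 289} = 1955 + \frac{1}{280} = \frac{547401}{280}$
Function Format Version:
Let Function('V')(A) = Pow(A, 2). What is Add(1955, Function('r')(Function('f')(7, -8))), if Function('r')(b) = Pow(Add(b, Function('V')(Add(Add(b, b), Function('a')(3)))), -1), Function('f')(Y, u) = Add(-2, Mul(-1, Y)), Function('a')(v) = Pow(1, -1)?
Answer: Rational(547401, 280) ≈ 1955.0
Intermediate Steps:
Function('a')(v) = 1
Function('r')(b) = Pow(Add(b, Pow(Add(1, Mul(2, b)), 2)), -1) (Function('r')(b) = Pow(Add(b, Pow(Add(Add(b, b), 1), 2)), -1) = Pow(Add(b, Pow(Add(Mul(2, b), 1), 2)), -1) = Pow(Add(b, Pow(Add(1, Mul(2, b)), 2)), -1))
Add(1955, Function('r')(Function('f')(7, -8))) = Add(1955, Pow(Add(Add(-2, Mul(-1, 7)), Pow(Add(1, Mul(2, Add(-2, Mul(-1, 7)))), 2)), -1)) = Add(1955, Pow(Add(Add(-2, -7), Pow(Add(1, Mul(2, Add(-2, -7))), 2)), -1)) = Add(1955, Pow(Add(-9, Pow(Add(1, Mul(2, -9)), 2)), -1)) = Add(1955, Pow(Add(-9, Pow(Add(1, -18), 2)), -1)) = Add(1955, Pow(Add(-9, Pow(-17, 2)), -1)) = Add(1955, Pow(Add(-9, 289), -1)) = Add(1955, Pow(280, -1)) = Add(1955, Rational(1, 280)) = Rational(547401, 280)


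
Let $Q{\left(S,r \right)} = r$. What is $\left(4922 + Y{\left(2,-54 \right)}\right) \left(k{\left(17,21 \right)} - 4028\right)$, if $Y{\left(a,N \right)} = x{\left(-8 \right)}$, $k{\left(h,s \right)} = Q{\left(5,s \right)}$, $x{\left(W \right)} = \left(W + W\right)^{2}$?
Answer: $-20748246$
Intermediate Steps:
$x{\left(W \right)} = 4 W^{2}$ ($x{\left(W \right)} = \left(2 W\right)^{2} = 4 W^{2}$)
$k{\left(h,s \right)} = s$
$Y{\left(a,N \right)} = 256$ ($Y{\left(a,N \right)} = 4 \left(-8\right)^{2} = 4 \cdot 64 = 256$)
$\left(4922 + Y{\left(2,-54 \right)}\right) \left(k{\left(17,21 \right)} - 4028\right) = \left(4922 + 256\right) \left(21 - 4028\right) = 5178 \left(-4007\right) = -20748246$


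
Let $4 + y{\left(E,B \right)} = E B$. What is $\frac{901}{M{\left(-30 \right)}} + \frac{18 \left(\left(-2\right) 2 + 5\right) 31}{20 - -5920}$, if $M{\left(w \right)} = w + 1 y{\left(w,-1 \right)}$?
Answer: $- \frac{148603}{660} \approx -225.16$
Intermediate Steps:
$y{\left(E,B \right)} = -4 + B E$ ($y{\left(E,B \right)} = -4 + E B = -4 + B E$)
$M{\left(w \right)} = -4$ ($M{\left(w \right)} = w + 1 \left(-4 - w\right) = w - \left(4 + w\right) = -4$)
$\frac{901}{M{\left(-30 \right)}} + \frac{18 \left(\left(-2\right) 2 + 5\right) 31}{20 - -5920} = \frac{901}{-4} + \frac{18 \left(\left(-2\right) 2 + 5\right) 31}{20 - -5920} = 901 \left(- \frac{1}{4}\right) + \frac{18 \left(-4 + 5\right) 31}{20 + 5920} = - \frac{901}{4} + \frac{18 \cdot 1 \cdot 31}{5940} = - \frac{901}{4} + 18 \cdot 31 \cdot \frac{1}{5940} = - \frac{901}{4} + 558 \cdot \frac{1}{5940} = - \frac{901}{4} + \frac{31}{330} = - \frac{148603}{660}$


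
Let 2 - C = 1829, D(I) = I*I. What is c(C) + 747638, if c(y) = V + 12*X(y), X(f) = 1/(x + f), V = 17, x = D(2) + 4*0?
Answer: 1362975053/1823 ≈ 7.4766e+5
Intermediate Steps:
D(I) = I²
C = -1827 (C = 2 - 1*1829 = 2 - 1829 = -1827)
x = 4 (x = 2² + 4*0 = 4 + 0 = 4)
X(f) = 1/(4 + f)
c(y) = 17 + 12/(4 + y)
c(C) + 747638 = (80 + 17*(-1827))/(4 - 1827) + 747638 = (80 - 31059)/(-1823) + 747638 = -1/1823*(-30979) + 747638 = 30979/1823 + 747638 = 1362975053/1823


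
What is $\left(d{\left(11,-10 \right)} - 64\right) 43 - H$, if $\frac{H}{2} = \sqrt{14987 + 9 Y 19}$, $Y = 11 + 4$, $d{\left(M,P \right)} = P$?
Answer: $-3182 - 8 \sqrt{1097} \approx -3447.0$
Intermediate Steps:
$Y = 15$
$H = 8 \sqrt{1097}$ ($H = 2 \sqrt{14987 + 9 \cdot 15 \cdot 19} = 2 \sqrt{14987 + 135 \cdot 19} = 2 \sqrt{14987 + 2565} = 2 \sqrt{17552} = 2 \cdot 4 \sqrt{1097} = 8 \sqrt{1097} \approx 264.97$)
$\left(d{\left(11,-10 \right)} - 64\right) 43 - H = \left(-10 - 64\right) 43 - 8 \sqrt{1097} = \left(-74\right) 43 - 8 \sqrt{1097} = -3182 - 8 \sqrt{1097}$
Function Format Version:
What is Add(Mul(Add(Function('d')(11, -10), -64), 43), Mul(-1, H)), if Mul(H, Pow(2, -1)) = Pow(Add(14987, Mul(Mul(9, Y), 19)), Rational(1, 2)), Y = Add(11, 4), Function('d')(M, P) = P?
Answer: Add(-3182, Mul(-8, Pow(1097, Rational(1, 2)))) ≈ -3447.0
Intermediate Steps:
Y = 15
H = Mul(8, Pow(1097, Rational(1, 2))) (H = Mul(2, Pow(Add(14987, Mul(Mul(9, 15), 19)), Rational(1, 2))) = Mul(2, Pow(Add(14987, Mul(135, 19)), Rational(1, 2))) = Mul(2, Pow(Add(14987, 2565), Rational(1, 2))) = Mul(2, Pow(17552, Rational(1, 2))) = Mul(2, Mul(4, Pow(1097, Rational(1, 2)))) = Mul(8, Pow(1097, Rational(1, 2))) ≈ 264.97)
Add(Mul(Add(Function('d')(11, -10), -64), 43), Mul(-1, H)) = Add(Mul(Add(-10, -64), 43), Mul(-1, Mul(8, Pow(1097, Rational(1, 2))))) = Add(Mul(-74, 43), Mul(-8, Pow(1097, Rational(1, 2)))) = Add(-3182, Mul(-8, Pow(1097, Rational(1, 2))))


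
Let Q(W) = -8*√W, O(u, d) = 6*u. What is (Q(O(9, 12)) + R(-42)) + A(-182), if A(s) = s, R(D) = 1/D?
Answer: -7645/42 - 24*√6 ≈ -240.81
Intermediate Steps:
(Q(O(9, 12)) + R(-42)) + A(-182) = (-8*3*√6 + 1/(-42)) - 182 = (-24*√6 - 1/42) - 182 = (-1/42 - 24*√6) - 182 = -7645/42 - 24*√6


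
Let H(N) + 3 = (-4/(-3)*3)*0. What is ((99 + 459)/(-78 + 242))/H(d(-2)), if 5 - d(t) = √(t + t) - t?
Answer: -93/82 ≈ -1.1341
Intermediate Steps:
d(t) = 5 + t - √2*√t (d(t) = 5 - (√(t + t) - t) = 5 - (√(2*t) - t) = 5 - (√2*√t - t) = 5 - (-t + √2*√t) = 5 + (t - √2*√t) = 5 + t - √2*√t)
H(N) = -3 (H(N) = -3 + (-4/(-3)*3)*0 = -3 + (-4*(-⅓)*3)*0 = -3 + ((4/3)*3)*0 = -3 + 4*0 = -3 + 0 = -3)
((99 + 459)/(-78 + 242))/H(d(-2)) = ((99 + 459)/(-78 + 242))/(-3) = (558/164)*(-⅓) = (558*(1/164))*(-⅓) = (279/82)*(-⅓) = -93/82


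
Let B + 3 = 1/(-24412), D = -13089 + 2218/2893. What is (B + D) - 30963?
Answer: -3111282476457/70623916 ≈ -44054.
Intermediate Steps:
D = -37864259/2893 (D = -13089 + 2218*(1/2893) = -13089 + 2218/2893 = -37864259/2893 ≈ -13088.)
B = -73237/24412 (B = -3 + 1/(-24412) = -3 - 1/24412 = -73237/24412 ≈ -3.0000)
(B + D) - 30963 = (-73237/24412 - 37864259/2893) - 30963 = -924554165349/70623916 - 30963 = -3111282476457/70623916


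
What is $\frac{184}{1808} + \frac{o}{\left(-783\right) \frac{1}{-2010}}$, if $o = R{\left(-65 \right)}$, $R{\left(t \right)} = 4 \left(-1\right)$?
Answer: $- \frac{599677}{58986} \approx -10.166$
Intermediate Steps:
$R{\left(t \right)} = -4$
$o = -4$
$\frac{184}{1808} + \frac{o}{\left(-783\right) \frac{1}{-2010}} = \frac{184}{1808} - \frac{4}{\left(-783\right) \frac{1}{-2010}} = 184 \cdot \frac{1}{1808} - \frac{4}{\left(-783\right) \left(- \frac{1}{2010}\right)} = \frac{23}{226} - \frac{4}{\frac{261}{670}} = \frac{23}{226} - \frac{2680}{261} = - \frac{599677}{58986}$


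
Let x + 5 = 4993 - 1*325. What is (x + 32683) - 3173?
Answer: 34173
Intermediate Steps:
x = 4663 (x = -5 + (4993 - 1*325) = -5 + (4993 - 325) = -5 + 4668 = 4663)
(x + 32683) - 3173 = (4663 + 32683) - 3173 = 37346 - 3173 = 34173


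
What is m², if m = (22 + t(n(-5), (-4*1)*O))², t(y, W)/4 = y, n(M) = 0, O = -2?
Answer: 234256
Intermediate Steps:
t(y, W) = 4*y
m = 484 (m = (22 + 4*0)² = (22 + 0)² = 22² = 484)
m² = 484² = 234256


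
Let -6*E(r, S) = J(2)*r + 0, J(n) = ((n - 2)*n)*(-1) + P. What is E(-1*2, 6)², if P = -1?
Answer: ⅑ ≈ 0.11111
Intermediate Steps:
J(n) = -1 - n*(-2 + n) (J(n) = ((n - 2)*n)*(-1) - 1 = ((-2 + n)*n)*(-1) - 1 = (n*(-2 + n))*(-1) - 1 = -n*(-2 + n) - 1 = -1 - n*(-2 + n))
E(r, S) = r/6 (E(r, S) = -((-1 - 1*2² + 2*2)*r + 0)/6 = -((-1 - 1*4 + 4)*r + 0)/6 = -((-1 - 4 + 4)*r + 0)/6 = -(-r + 0)/6 = -(-1)*r/6 = r/6)
E(-1*2, 6)² = ((-1*2)/6)² = ((⅙)*(-2))² = (-⅓)² = ⅑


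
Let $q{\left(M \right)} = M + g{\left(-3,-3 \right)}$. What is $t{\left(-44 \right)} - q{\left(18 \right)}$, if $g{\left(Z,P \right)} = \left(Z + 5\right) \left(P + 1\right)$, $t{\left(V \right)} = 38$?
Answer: $24$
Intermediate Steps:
$g{\left(Z,P \right)} = \left(1 + P\right) \left(5 + Z\right)$ ($g{\left(Z,P \right)} = \left(5 + Z\right) \left(1 + P\right) = \left(1 + P\right) \left(5 + Z\right)$)
$q{\left(M \right)} = -4 + M$ ($q{\left(M \right)} = M + \left(5 - 3 + 5 \left(-3\right) - -9\right) = M + \left(5 - 3 - 15 + 9\right) = M - 4 = -4 + M$)
$t{\left(-44 \right)} - q{\left(18 \right)} = 38 - \left(-4 + 18\right) = 38 - 14 = 24$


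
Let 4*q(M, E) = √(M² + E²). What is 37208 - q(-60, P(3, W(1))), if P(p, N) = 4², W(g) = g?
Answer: 37208 - √241 ≈ 37193.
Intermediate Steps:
P(p, N) = 16
q(M, E) = √(E² + M²)/4 (q(M, E) = √(M² + E²)/4 = √(E² + M²)/4)
37208 - q(-60, P(3, W(1))) = 37208 - √(16² + (-60)²)/4 = 37208 - √(256 + 3600)/4 = 37208 - √3856/4 = 37208 - 4*√241/4 = 37208 - √241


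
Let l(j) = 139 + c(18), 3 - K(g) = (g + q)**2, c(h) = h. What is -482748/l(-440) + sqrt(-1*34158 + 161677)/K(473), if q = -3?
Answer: -482748/157 - sqrt(127519)/220897 ≈ -3074.8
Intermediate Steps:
K(g) = 3 - (-3 + g)**2 (K(g) = 3 - (g - 3)**2 = 3 - (-3 + g)**2)
l(j) = 157 (l(j) = 139 + 18 = 157)
-482748/l(-440) + sqrt(-1*34158 + 161677)/K(473) = -482748/157 + sqrt(-1*34158 + 161677)/(3 - (-3 + 473)**2) = -482748*1/157 + sqrt(-34158 + 161677)/(3 - 1*470**2) = -482748/157 + sqrt(127519)/(3 - 1*220900) = -482748/157 + sqrt(127519)/(3 - 220900) = -482748/157 + sqrt(127519)/(-220897) = -482748/157 + sqrt(127519)*(-1/220897) = -482748/157 - sqrt(127519)/220897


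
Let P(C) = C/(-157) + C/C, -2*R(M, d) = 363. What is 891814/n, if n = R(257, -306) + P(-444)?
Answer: -280029596/55789 ≈ -5019.4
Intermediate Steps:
R(M, d) = -363/2 (R(M, d) = -½*363 = -363/2)
P(C) = 1 - C/157 (P(C) = C*(-1/157) + 1 = -C/157 + 1 = 1 - C/157)
n = -55789/314 (n = -363/2 + (1 - 1/157*(-444)) = -363/2 + (1 + 444/157) = -363/2 + 601/157 = -55789/314 ≈ -177.67)
891814/n = 891814/(-55789/314) = 891814*(-314/55789) = -280029596/55789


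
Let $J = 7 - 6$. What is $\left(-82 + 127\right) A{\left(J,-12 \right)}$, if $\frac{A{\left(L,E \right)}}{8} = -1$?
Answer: $-360$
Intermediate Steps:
$J = 1$ ($J = 7 - 6 = 1$)
$A{\left(L,E \right)} = -8$ ($A{\left(L,E \right)} = 8 \left(-1\right) = -8$)
$\left(-82 + 127\right) A{\left(J,-12 \right)} = \left(-82 + 127\right) \left(-8\right) = 45 \left(-8\right) = -360$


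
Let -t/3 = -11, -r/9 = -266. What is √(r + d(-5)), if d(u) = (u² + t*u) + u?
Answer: √2249 ≈ 47.424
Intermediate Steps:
r = 2394 (r = -9*(-266) = 2394)
t = 33 (t = -3*(-11) = 33)
d(u) = u² + 34*u (d(u) = (u² + 33*u) + u = u² + 34*u)
√(r + d(-5)) = √(2394 - 5*(34 - 5)) = √(2394 - 5*29) = √(2394 - 145) = √2249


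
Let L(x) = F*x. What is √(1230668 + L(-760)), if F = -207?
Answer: 2*√346997 ≈ 1178.1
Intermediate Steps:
L(x) = -207*x
√(1230668 + L(-760)) = √(1230668 - 207*(-760)) = √(1230668 + 157320) = √1387988 = 2*√346997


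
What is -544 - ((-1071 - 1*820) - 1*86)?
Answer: 1433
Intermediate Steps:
-544 - ((-1071 - 1*820) - 1*86) = -544 - ((-1071 - 820) - 86) = -544 - (-1891 - 86) = -544 - 1*(-1977) = -544 + 1977 = 1433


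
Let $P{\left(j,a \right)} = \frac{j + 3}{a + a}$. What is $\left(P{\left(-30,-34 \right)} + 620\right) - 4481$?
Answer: $- \frac{262521}{68} \approx -3860.6$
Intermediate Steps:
$P{\left(j,a \right)} = \frac{3 + j}{2 a}$
$\left(P{\left(-30,-34 \right)} + 620\right) - 4481 = \left(\frac{3 - 30}{2 \left(-34\right)} + 620\right) - 4481 = \left(\frac{1}{2} \left(- \frac{1}{34}\right) \left(-27\right) + 620\right) - 4481 = \left(\frac{27}{68} + 620\right) - 4481 = \frac{42187}{68} - 4481 = - \frac{262521}{68}$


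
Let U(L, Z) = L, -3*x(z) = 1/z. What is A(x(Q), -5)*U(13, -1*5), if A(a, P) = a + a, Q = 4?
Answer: -13/6 ≈ -2.1667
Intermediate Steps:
x(z) = -1/(3*z)
A(a, P) = 2*a
A(x(Q), -5)*U(13, -1*5) = (2*(-⅓/4))*13 = (2*(-⅓*¼))*13 = (2*(-1/12))*13 = -⅙*13 = -13/6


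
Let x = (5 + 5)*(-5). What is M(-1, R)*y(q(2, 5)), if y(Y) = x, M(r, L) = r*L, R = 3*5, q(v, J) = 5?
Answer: 750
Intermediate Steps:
R = 15
M(r, L) = L*r
x = -50 (x = 10*(-5) = -50)
y(Y) = -50
M(-1, R)*y(q(2, 5)) = (15*(-1))*(-50) = -15*(-50) = 750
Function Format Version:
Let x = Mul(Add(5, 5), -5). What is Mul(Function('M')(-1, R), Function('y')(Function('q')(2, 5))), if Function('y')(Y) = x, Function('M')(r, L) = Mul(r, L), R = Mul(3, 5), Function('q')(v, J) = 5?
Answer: 750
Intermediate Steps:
R = 15
Function('M')(r, L) = Mul(L, r)
x = -50 (x = Mul(10, -5) = -50)
Function('y')(Y) = -50
Mul(Function('M')(-1, R), Function('y')(Function('q')(2, 5))) = Mul(Mul(15, -1), -50) = Mul(-15, -50) = 750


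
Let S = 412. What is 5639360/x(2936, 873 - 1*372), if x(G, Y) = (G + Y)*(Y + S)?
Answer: 5639360/3137981 ≈ 1.7971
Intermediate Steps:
x(G, Y) = (412 + Y)*(G + Y) (x(G, Y) = (G + Y)*(Y + 412) = (G + Y)*(412 + Y) = (412 + Y)*(G + Y))
5639360/x(2936, 873 - 1*372) = 5639360/((873 - 1*372)**2 + 412*2936 + 412*(873 - 1*372) + 2936*(873 - 1*372)) = 5639360/((873 - 372)**2 + 1209632 + 412*(873 - 372) + 2936*(873 - 372)) = 5639360/(501**2 + 1209632 + 412*501 + 2936*501) = 5639360/(251001 + 1209632 + 206412 + 1470936) = 5639360/3137981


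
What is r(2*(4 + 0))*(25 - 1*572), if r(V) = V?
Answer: -4376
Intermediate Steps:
r(2*(4 + 0))*(25 - 1*572) = (2*(4 + 0))*(25 - 1*572) = (2*4)*(25 - 572) = 8*(-547) = -4376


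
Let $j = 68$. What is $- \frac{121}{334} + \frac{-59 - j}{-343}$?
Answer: $\frac{915}{114562} \approx 0.0079869$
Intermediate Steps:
$- \frac{121}{334} + \frac{-59 - j}{-343} = - \frac{121}{334} + \frac{-59 - 68}{-343} = \left(-121\right) \frac{1}{334} + \left(-59 - 68\right) \left(- \frac{1}{343}\right) = - \frac{121}{334} - - \frac{127}{343} = - \frac{121}{334} + \frac{127}{343} = \frac{915}{114562}$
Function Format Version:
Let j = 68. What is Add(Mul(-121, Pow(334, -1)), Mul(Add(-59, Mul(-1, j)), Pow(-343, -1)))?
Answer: Rational(915, 114562) ≈ 0.0079869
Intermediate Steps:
Add(Mul(-121, Pow(334, -1)), Mul(Add(-59, Mul(-1, j)), Pow(-343, -1))) = Add(Mul(-121, Pow(334, -1)), Mul(Add(-59, Mul(-1, 68)), Pow(-343, -1))) = Add(Mul(-121, Rational(1, 334)), Mul(Add(-59, -68), Rational(-1, 343))) = Add(Rational(-121, 334), Mul(-127, Rational(-1, 343))) = Add(Rational(-121, 334), Rational(127, 343)) = Rational(915, 114562)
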